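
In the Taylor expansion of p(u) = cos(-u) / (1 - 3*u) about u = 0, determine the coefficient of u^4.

1837/24

Use 1/(1 - r) = Σ r^k on the denominator, then take the Cauchy product.
p(0) = 1
p′(0) = 3
p′′(0) = 17
p′′′(0) = 153
p^(4)(0) = 1837
The Taylor polynomial is Σ p^(k)(0)/k! · u^k.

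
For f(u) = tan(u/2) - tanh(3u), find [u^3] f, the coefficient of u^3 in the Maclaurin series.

217/24

Combine the two series term by term.
f(0) = 0
f′(0) = -5/2
f′′(0) = 0
f′′′(0) = 217/4
So c_3 = f′′′(0)/3! = 217/24.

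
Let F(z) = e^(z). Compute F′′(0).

1

Use the known series and substitute for the argument.
From the series, [z^2] F = 1/2; multiply by 2! = 2 to get 1.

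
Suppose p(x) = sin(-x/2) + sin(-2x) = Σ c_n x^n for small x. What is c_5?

Combine the two series term by term.
p(0) = 0
p′(0) = -5/2
p′′(0) = 0
p′′′(0) = 65/8
p^(4)(0) = 0
p^(5)(0) = -1025/32
So c_5 = p^(5)(0)/5! = -205/768.

-205/768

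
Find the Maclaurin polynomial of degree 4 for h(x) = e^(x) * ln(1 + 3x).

-13*x^4 + 6*x^3 - 3*x^2/2 + 3*x

Expand each factor separately, then convolve coefficients.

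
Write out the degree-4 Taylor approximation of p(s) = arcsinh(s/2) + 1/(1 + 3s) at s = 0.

Add the two expansions coefficient-wise.
p(0) = 1
p′(0) = -5/2
p′′(0) = 18
p′′′(0) = -1297/8
p^(4)(0) = 1944
Then c_k = p^(k)(0)/k! gives each Taylor coefficient.

81*s^4 - 1297*s^3/48 + 9*s^2 - 5*s/2 + 1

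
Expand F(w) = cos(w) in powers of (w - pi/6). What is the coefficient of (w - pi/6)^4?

sqrt(3)/48

[(w - pi/6)^0] = sqrt(3)/2;  [(w - pi/6)^1] = -1/2;  [(w - pi/6)^2] = -sqrt(3)/4;  [(w - pi/6)^3] = 1/12;  [(w - pi/6)^4] = sqrt(3)/48.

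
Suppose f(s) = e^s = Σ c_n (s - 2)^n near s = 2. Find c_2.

c_2 = f′′(2)/2! = e^(2)/2.

e^(2)/2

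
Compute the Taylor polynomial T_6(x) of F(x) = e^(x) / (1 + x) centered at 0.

53*x^6/144 - 11*x^5/30 + 3*x^4/8 - x^3/3 + x^2/2 + 1

Write out both Maclaurin series and multiply, keeping only the needed powers.
F(0) = 1
F′(0) = 0
F′′(0) = 1
F′′′(0) = -2
F^(4)(0) = 9
F^(5)(0) = -44
F^(6)(0) = 265
Dividing each by k! gives the coefficients c_0, ..., c_6.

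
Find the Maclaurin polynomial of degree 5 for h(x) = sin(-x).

-x^5/120 + x^3/6 - x

Differentiate repeatedly and evaluate at the center.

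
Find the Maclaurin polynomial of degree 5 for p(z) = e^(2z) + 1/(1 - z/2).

Add the two expansions coefficient-wise.
[z^0] = 2;  [z^1] = 5/2;  [z^2] = 9/4;  [z^3] = 35/24;  [z^4] = 35/48;  [z^5] = 143/480.

143*z^5/480 + 35*z^4/48 + 35*z^3/24 + 9*z^2/4 + 5*z/2 + 2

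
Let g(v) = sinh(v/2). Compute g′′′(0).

From the series, [v^3] g = 1/48; multiply by 3! = 6 to get 1/8.

1/8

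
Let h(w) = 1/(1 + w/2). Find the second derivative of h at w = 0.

Use the known series and substitute for the argument.
The coefficient of w^2 in the expansion is 1/4, so h′′(0) = 2! * (1/4) = 1/2.

1/2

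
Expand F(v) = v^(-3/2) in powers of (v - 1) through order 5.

-693*(v - 1)^5/256 + 315*(v - 1)^4/128 - 35*(v - 1)^3/16 + 15*(v - 1)^2/8 - 3*(v - 1)/2 + 1

F(1) = 1
F′(1) = -3/2
F′′(1) = 15/4
F′′′(1) = -105/8
F^(4)(1) = 945/16
F^(5)(1) = -10395/32
Then c_k = F^(k)(1)/k! gives each Taylor coefficient.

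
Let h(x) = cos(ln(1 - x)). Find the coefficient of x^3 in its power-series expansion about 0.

-1/2

Let u equal the inner series; expand the outer function in u and truncate.
[x^0] = 1;  [x^1] = 0;  [x^2] = -1/2;  [x^3] = -1/2.
So c_3 = h′′′(0)/3! = -1/2.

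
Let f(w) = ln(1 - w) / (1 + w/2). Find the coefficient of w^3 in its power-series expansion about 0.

-1/3

Multiply the two series term by term and collect like powers.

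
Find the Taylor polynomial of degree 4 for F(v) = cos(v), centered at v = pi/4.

F(pi/4) = sqrt(2)/2
F′(pi/4) = -sqrt(2)/2
F′′(pi/4) = -sqrt(2)/2
F′′′(pi/4) = sqrt(2)/2
F^(4)(pi/4) = sqrt(2)/2

sqrt(2)*(v - pi/4)^4/48 + sqrt(2)*(v - pi/4)^3/12 - sqrt(2)*(v - pi/4)^2/4 - sqrt(2)*(v - pi/4)/2 + sqrt(2)/2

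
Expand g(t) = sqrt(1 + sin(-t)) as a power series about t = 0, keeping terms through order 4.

Plug the Maclaurin series of the inner function into that of the outer and collect terms.

t^4/384 + t^3/48 - t^2/8 - t/2 + 1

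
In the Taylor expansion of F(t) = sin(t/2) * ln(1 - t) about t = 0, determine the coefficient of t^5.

-11/96

Expand each factor separately, then convolve coefficients.
[t^0] = 0;  [t^1] = 0;  [t^2] = -1/2;  [t^3] = -1/4;  [t^4] = -7/48;  [t^5] = -11/96.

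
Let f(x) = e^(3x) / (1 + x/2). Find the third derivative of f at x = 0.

Expand each factor separately, then convolve coefficients.
The coefficient of x^3 in the expansion is 23/8, so f′′′(0) = 3! * (23/8) = 69/4.

69/4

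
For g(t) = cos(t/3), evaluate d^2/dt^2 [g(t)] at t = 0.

-1/9

From the series, [t^2] g = -1/18; multiply by 2! = 2 to get -1/9.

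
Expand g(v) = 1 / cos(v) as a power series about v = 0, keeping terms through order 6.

Write the quotient as an unknown series and match coefficients against numerator = denominator · series.
[v^0] = 1;  [v^1] = 0;  [v^2] = 1/2;  [v^3] = 0;  [v^4] = 5/24;  [v^5] = 0;  [v^6] = 61/720.

61*v^6/720 + 5*v^4/24 + v^2/2 + 1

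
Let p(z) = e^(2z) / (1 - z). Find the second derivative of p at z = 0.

10

Expand 1/(denominator) as a geometric series and multiply by the numerator's series.
The coefficient of z^2 in the expansion is 5, so p′′(0) = 2! * (5) = 10.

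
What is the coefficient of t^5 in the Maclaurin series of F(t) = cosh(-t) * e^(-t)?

-2/15

Expand each factor separately, then convolve coefficients.
[t^0] = 1;  [t^1] = -1;  [t^2] = 1;  [t^3] = -2/3;  [t^4] = 1/3;  [t^5] = -2/15.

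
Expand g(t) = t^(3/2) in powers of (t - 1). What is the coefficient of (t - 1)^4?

c_4 = g^(4)(1)/4! = 3/128.

3/128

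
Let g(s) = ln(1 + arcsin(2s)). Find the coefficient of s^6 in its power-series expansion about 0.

Plug the Maclaurin series of the inner function into that of the outer and collect terms.
[s^0] = 0;  [s^1] = 2;  [s^2] = -2;  [s^3] = 4;  [s^4] = -20/3;  [s^5] = 212/15;  [s^6] = -1216/45.

-1216/45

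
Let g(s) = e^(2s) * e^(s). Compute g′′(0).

Expand each factor separately, then convolve coefficients.
From the series, [s^2] g = 9/2; multiply by 2! = 2 to get 9.

9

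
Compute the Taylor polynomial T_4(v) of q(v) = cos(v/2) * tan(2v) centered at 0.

Take the Cauchy product of the two expansions.
q(0) = 0
q′(0) = 2
q′′(0) = 0
q′′′(0) = 29/2
q^(4)(0) = 0
Dividing each by k! gives the coefficients c_0, ..., c_4.

29*v^3/12 + 2*v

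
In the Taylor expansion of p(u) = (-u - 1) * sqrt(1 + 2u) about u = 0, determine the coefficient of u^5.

-1/4

Shift and add copies of the series according to the polynomial's terms.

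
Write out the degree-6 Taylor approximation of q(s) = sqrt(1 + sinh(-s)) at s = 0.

Substitute the inner expansion into the outer series and collect powers.

-2401*s^6/46080 - 241*s^5/3840 - 31*s^4/384 - 7*s^3/48 - s^2/8 - s/2 + 1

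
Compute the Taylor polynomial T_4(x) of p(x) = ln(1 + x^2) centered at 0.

Compute the successive derivatives at the expansion point and divide by k!.
p(0) = 0
p′(0) = 0
p′′(0) = 2
p′′′(0) = 0
p^(4)(0) = -12

-x^4/2 + x^2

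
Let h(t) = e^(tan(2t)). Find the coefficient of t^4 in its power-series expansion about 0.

Substitute the inner expansion into the outer series and collect powers.
[t^0] = 1;  [t^1] = 2;  [t^2] = 2;  [t^3] = 4;  [t^4] = 6.

6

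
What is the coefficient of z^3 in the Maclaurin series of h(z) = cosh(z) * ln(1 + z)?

5/6

Expand each factor separately, then convolve coefficients.
[z^0] = 0;  [z^1] = 1;  [z^2] = -1/2;  [z^3] = 5/6.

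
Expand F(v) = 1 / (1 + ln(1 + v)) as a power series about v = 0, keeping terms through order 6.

Use the geometric series for the reciprocal, then substitute.
F(0) = 1
F′(0) = -1
F′′(0) = 3
F′′′(0) = -14
F^(4)(0) = 88
F^(5)(0) = -694
F^(6)(0) = 6578

3289*v^6/360 - 347*v^5/60 + 11*v^4/3 - 7*v^3/3 + 3*v^2/2 - v + 1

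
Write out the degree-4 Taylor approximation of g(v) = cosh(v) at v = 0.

v^4/24 + v^2/2 + 1

Apply the Taylor formula c_k = f^(k)(a)/k!.
g(0) = 1
g′(0) = 0
g′′(0) = 1
g′′′(0) = 0
g^(4)(0) = 1
Dividing each by k! gives the coefficients c_0, ..., c_4.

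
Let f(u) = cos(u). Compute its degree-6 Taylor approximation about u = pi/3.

-(u - pi/3)^6/1440 - sqrt(3)*(u - pi/3)^5/240 + (u - pi/3)^4/48 + sqrt(3)*(u - pi/3)^3/12 - (u - pi/3)^2/4 - sqrt(3)*(u - pi/3)/2 + 1/2

f(pi/3) = 1/2
f′(pi/3) = -sqrt(3)/2
f′′(pi/3) = -1/2
f′′′(pi/3) = sqrt(3)/2
f^(4)(pi/3) = 1/2
f^(5)(pi/3) = -sqrt(3)/2
f^(6)(pi/3) = -1/2
Dividing each by k! gives the coefficients c_0, ..., c_6.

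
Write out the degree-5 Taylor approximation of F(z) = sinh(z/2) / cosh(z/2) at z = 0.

Divide the numerator series by the denominator series (power-series long division).
F(0) = 0
F′(0) = 1/2
F′′(0) = 0
F′′′(0) = -1/4
F^(4)(0) = 0
F^(5)(0) = 1/2
Then c_k = F^(k)(0)/k! gives each Taylor coefficient.

z^5/240 - z^3/24 + z/2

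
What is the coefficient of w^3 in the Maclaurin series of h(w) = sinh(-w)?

h(0) = 0
h′(0) = -1
h′′(0) = 0
h′′′(0) = -1
Dividing each by k! gives the coefficients c_0, ..., c_3.

-1/6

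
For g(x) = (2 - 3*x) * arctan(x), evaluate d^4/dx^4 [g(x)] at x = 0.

Multiply each power in the prefactor through the base expansion.
The coefficient of x^4 in the expansion is 1, so g^(4)(0) = 4! * (1) = 24.

24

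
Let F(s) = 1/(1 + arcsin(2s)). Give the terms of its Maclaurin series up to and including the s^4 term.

64*s^4/3 - 28*s^3/3 + 4*s^2 - 2*s + 1

Compose series: expand the inner function first, then feed it into the outer expansion.
[s^0] = 1;  [s^1] = -2;  [s^2] = 4;  [s^3] = -28/3;  [s^4] = 64/3.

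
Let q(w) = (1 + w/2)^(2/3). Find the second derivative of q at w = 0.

The coefficient of w^2 in the expansion is -1/36, so q′′(0) = 2! * (-1/36) = -1/18.

-1/18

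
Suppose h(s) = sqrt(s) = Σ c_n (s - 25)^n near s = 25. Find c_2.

-1/1000

[(s - 25)^0] = 5;  [(s - 25)^1] = 1/10;  [(s - 25)^2] = -1/1000.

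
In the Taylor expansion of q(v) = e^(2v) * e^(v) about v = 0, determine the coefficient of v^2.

Expand each factor separately, then convolve coefficients.
[v^0] = 1;  [v^1] = 3;  [v^2] = 9/2.

9/2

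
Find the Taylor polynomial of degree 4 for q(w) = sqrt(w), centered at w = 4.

q(4) = 2
q′(4) = 1/4
q′′(4) = -1/32
q′′′(4) = 3/256
q^(4)(4) = -15/2048

-5*(w - 4)^4/16384 + (w - 4)^3/512 - (w - 4)^2/64 + (w - 4)/4 + 2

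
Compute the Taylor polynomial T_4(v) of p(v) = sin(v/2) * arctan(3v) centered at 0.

Write out both Maclaurin series and multiply, keeping only the needed powers.
p(0) = 0
p′(0) = 0
p′′(0) = 3
p′′′(0) = 0
p^(4)(0) = -219/2
The Taylor polynomial is Σ p^(k)(0)/k! · v^k.

-73*v^4/16 + 3*v^2/2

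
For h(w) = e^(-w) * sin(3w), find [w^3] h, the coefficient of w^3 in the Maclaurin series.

Take the Cauchy product of the two expansions.
[w^0] = 0;  [w^1] = 3;  [w^2] = -3;  [w^3] = -3.
So c_3 = h′′′(0)/3! = -3.

-3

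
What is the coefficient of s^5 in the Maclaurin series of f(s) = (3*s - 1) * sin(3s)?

Shift and add copies of the series according to the polynomial's terms.
f(0) = 0
f′(0) = -3
f′′(0) = 18
f′′′(0) = 27
f^(4)(0) = -324
f^(5)(0) = -243
So c_5 = f^(5)(0)/5! = -81/40.

-81/40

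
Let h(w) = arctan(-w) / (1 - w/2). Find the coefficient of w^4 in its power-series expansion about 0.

1/24

Write out both Maclaurin series and multiply, keeping only the needed powers.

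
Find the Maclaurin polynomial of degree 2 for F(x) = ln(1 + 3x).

-9*x^2/2 + 3*x

Apply the Taylor formula c_k = f^(k)(a)/k!.
F(0) = 0
F′(0) = 3
F′′(0) = -9
Then c_k = F^(k)(0)/k! gives each Taylor coefficient.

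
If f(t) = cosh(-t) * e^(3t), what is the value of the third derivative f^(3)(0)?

36

Expand each factor separately, then convolve coefficients.
The coefficient of t^3 in the expansion is 6, so f′′′(0) = 3! * (6) = 36.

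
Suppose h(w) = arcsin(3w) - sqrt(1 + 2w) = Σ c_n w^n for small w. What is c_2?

1/2

Add the two expansions coefficient-wise.
h(0) = -1
h′(0) = 2
h′′(0) = 1
So c_2 = h′′(0)/2! = 1/2.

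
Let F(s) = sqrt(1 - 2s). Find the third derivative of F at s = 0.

-3

Differentiate repeatedly and evaluate at the center.
The coefficient of s^3 in the expansion is -1/2, so F′′′(0) = 3! * (-1/2) = -3.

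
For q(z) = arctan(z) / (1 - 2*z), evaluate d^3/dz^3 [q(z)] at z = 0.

Multiply the numerator's expansion by the denominator's geometric series.
The coefficient of z^3 in the expansion is 11/3, so q′′′(0) = 3! * (11/3) = 22.

22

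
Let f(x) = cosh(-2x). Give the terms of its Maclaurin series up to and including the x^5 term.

2*x^4/3 + 2*x^2 + 1

f(0) = 1
f′(0) = 0
f′′(0) = 4
f′′′(0) = 0
f^(4)(0) = 16
f^(5)(0) = 0
Then c_k = f^(k)(0)/k! gives each Taylor coefficient.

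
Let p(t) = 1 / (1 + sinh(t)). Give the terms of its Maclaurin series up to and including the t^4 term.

4*t^4/3 - 7*t^3/6 + t^2 - t + 1

Write 1/(1+u) = 1 - u + u^2 - u^3 + ... and substitute the series for u.
[t^0] = 1;  [t^1] = -1;  [t^2] = 1;  [t^3] = -7/6;  [t^4] = 4/3.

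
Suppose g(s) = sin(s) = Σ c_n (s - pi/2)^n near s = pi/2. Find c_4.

g(pi/2) = 1
g′(pi/2) = 0
g′′(pi/2) = -1
g′′′(pi/2) = 0
g^(4)(pi/2) = 1
So c_4 = g^(4)(pi/2)/4! = 1/24.

1/24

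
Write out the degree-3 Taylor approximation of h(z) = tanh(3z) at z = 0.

-9*z^3 + 3*z

h(0) = 0
h′(0) = 3
h′′(0) = 0
h′′′(0) = -54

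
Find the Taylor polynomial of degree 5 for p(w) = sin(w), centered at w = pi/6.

sqrt(3)*(w - pi/6)^5/240 + (w - pi/6)^4/48 - sqrt(3)*(w - pi/6)^3/12 - (w - pi/6)^2/4 + sqrt(3)*(w - pi/6)/2 + 1/2

p(pi/6) = 1/2
p′(pi/6) = sqrt(3)/2
p′′(pi/6) = -1/2
p′′′(pi/6) = -sqrt(3)/2
p^(4)(pi/6) = 1/2
p^(5)(pi/6) = sqrt(3)/2
Dividing each by k! gives the coefficients c_0, ..., c_5.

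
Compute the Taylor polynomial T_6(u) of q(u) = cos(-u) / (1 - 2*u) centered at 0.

40439*u^6/720 + 337*u^5/12 + 337*u^4/24 + 7*u^3 + 7*u^2/2 + 2*u + 1

Use 1/(1 - r) = Σ r^k on the denominator, then take the Cauchy product.
[u^0] = 1;  [u^1] = 2;  [u^2] = 7/2;  [u^3] = 7;  [u^4] = 337/24;  [u^5] = 337/12;  [u^6] = 40439/720.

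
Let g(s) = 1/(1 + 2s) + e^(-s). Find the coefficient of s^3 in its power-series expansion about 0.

-49/6

Combine the two series term by term.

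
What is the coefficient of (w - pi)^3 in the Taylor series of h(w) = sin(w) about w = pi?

h(pi) = 0
h′(pi) = -1
h′′(pi) = 0
h′′′(pi) = 1
The Taylor polynomial is Σ h^(k)(pi)/k! · (w - pi)^k.

1/6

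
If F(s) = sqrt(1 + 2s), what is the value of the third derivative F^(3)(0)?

The coefficient of s^3 in the expansion is 1/2, so F′′′(0) = 3! * (1/2) = 3.

3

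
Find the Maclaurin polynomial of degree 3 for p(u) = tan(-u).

-u^3/3 - u

p(0) = 0
p′(0) = -1
p′′(0) = 0
p′′′(0) = -2
Then c_k = p^(k)(0)/k! gives each Taylor coefficient.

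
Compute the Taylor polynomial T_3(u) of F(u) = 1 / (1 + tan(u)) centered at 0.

Expand as Σ (-1)^k u^k with u equal to the inner function's series.
F(0) = 1
F′(0) = -1
F′′(0) = 2
F′′′(0) = -8
Then c_k = F^(k)(0)/k! gives each Taylor coefficient.

-4*u^3/3 + u^2 - u + 1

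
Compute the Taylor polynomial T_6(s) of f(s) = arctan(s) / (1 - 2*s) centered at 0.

Expand 1/(denominator) as a geometric series and multiply by the numerator's series.

446*s^6/15 + 223*s^5/15 + 22*s^4/3 + 11*s^3/3 + 2*s^2 + s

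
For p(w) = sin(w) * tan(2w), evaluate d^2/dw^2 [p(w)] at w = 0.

Write out both Maclaurin series and multiply, keeping only the needed powers.
The coefficient of w^2 in the expansion is 2, so p′′(0) = 2! * (2) = 4.

4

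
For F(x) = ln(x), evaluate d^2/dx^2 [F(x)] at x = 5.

From the series, [(x - 5)^2] F = -1/50; multiply by 2! = 2 to get -1/25.

-1/25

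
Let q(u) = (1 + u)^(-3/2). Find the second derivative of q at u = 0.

15/4

The coefficient of u^2 in the expansion is 15/8, so q′′(0) = 2! * (15/8) = 15/4.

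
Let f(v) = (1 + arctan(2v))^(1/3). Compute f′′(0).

-8/9

Compose series: expand the inner function first, then feed it into the outer expansion.
From the series, [v^2] f = -4/9; multiply by 2! = 2 to get -8/9.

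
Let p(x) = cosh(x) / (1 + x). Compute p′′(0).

3

Multiply the two series term by term and collect like powers.
The coefficient of x^2 in the expansion is 3/2, so p′′(0) = 2! * (3/2) = 3.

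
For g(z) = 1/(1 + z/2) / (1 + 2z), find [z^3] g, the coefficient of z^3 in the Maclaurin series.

-85/8

Multiply the two series term by term and collect like powers.
g(0) = 1
g′(0) = -5/2
g′′(0) = 21/2
g′′′(0) = -255/4
So c_3 = g′′′(0)/3! = -85/8.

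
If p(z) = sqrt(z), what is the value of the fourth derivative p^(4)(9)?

-5/11664

Apply the Taylor formula c_k = f^(k)(a)/k!.
The coefficient of (z - 9)^4 in the expansion is -5/279936, so p^(4)(9) = 4! * (-5/279936) = -5/11664.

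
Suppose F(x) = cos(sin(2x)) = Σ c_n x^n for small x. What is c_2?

-2

Plug the Maclaurin series of the inner function into that of the outer and collect terms.
F(0) = 1
F′(0) = 0
F′′(0) = -4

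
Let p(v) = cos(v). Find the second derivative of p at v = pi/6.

-sqrt(3)/2

From the series, [(v - pi/6)^2] p = -sqrt(3)/4; multiply by 2! = 2 to get -sqrt(3)/2.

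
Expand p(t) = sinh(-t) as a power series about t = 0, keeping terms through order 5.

p(0) = 0
p′(0) = -1
p′′(0) = 0
p′′′(0) = -1
p^(4)(0) = 0
p^(5)(0) = -1
Then c_k = p^(k)(0)/k! gives each Taylor coefficient.

-t^5/120 - t^3/6 - t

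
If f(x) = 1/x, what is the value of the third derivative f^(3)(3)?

-2/27

The coefficient of (x - 3)^3 in the expansion is -1/81, so f′′′(3) = 3! * (-1/81) = -2/27.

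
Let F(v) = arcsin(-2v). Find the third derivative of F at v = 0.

The coefficient of v^3 in the expansion is -4/3, so F′′′(0) = 3! * (-4/3) = -8.

-8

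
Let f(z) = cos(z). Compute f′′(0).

-1

The coefficient of z^2 in the expansion is -1/2, so f′′(0) = 2! * (-1/2) = -1.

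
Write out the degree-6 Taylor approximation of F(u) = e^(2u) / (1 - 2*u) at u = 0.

7828*u^6/45 + 1304*u^5/15 + 130*u^4/3 + 64*u^3/3 + 10*u^2 + 4*u + 1

Use 1/(1 - r) = Σ r^k on the denominator, then take the Cauchy product.
F(0) = 1
F′(0) = 4
F′′(0) = 20
F′′′(0) = 128
F^(4)(0) = 1040
F^(5)(0) = 10432
F^(6)(0) = 125248
Dividing each by k! gives the coefficients c_0, ..., c_6.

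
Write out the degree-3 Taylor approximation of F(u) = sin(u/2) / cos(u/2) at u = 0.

u^3/24 + u/2

Invert the denominator's series and multiply.
[u^0] = 0;  [u^1] = 1/2;  [u^2] = 0;  [u^3] = 1/24.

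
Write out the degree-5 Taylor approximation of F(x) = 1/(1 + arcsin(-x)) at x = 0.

63*x^5/40 + 4*x^4/3 + 7*x^3/6 + x^2 + x + 1

Substitute the inner expansion into the outer series and collect powers.
[x^0] = 1;  [x^1] = 1;  [x^2] = 1;  [x^3] = 7/6;  [x^4] = 4/3;  [x^5] = 63/40.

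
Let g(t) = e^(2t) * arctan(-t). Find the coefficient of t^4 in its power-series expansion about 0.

-2/3

Write out both Maclaurin series and multiply, keeping only the needed powers.
g(0) = 0
g′(0) = -1
g′′(0) = -4
g′′′(0) = -10
g^(4)(0) = -16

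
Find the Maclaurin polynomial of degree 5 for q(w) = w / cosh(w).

Write the quotient as an unknown series and match coefficients against numerator = denominator · series.
q(0) = 0
q′(0) = 1
q′′(0) = 0
q′′′(0) = -3
q^(4)(0) = 0
q^(5)(0) = 25
Then c_k = q^(k)(0)/k! gives each Taylor coefficient.

5*w^5/24 - w^3/2 + w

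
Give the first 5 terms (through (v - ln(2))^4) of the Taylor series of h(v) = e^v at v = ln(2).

(v - ln(2))^4/12 + (v - ln(2))^3/3 + (v - ln(2))^2 + 2*(v - ln(2)) + 2

[(v - ln(2))^0] = 2;  [(v - ln(2))^1] = 2;  [(v - ln(2))^2] = 1;  [(v - ln(2))^3] = 1/3;  [(v - ln(2))^4] = 1/12.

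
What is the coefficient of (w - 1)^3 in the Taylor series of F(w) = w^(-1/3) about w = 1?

Differentiate repeatedly and evaluate at the center.
[(w - 1)^0] = 1;  [(w - 1)^1] = -1/3;  [(w - 1)^2] = 2/9;  [(w - 1)^3] = -14/81.
So c_3 = F′′′(1)/3! = -14/81.

-14/81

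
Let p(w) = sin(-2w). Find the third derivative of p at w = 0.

8

The coefficient of w^3 in the expansion is 4/3, so p′′′(0) = 3! * (4/3) = 8.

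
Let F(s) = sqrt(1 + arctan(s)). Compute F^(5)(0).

249/32

Let u equal the inner series; expand the outer function in u and truncate.
The coefficient of s^5 in the expansion is 83/1280, so F^(5)(0) = 5! * (83/1280) = 249/32.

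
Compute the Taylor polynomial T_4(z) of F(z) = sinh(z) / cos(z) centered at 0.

2*z^3/3 + z

Invert the denominator's series and multiply.
F(0) = 0
F′(0) = 1
F′′(0) = 0
F′′′(0) = 4
F^(4)(0) = 0
Then c_k = F^(k)(0)/k! gives each Taylor coefficient.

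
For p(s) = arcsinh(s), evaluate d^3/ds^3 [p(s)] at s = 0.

From the series, [s^3] p = -1/6; multiply by 3! = 6 to get -1.

-1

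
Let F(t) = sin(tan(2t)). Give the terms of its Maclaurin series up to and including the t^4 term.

4*t^3/3 + 2*t

Substitute the inner expansion into the outer series and collect powers.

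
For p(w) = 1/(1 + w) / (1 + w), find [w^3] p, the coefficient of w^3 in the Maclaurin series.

-4

Expand each factor separately, then convolve coefficients.
[w^0] = 1;  [w^1] = -2;  [w^2] = 3;  [w^3] = -4.
So c_3 = p′′′(0)/3! = -4.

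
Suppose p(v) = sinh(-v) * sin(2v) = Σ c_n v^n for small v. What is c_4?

Expand each factor separately, then convolve coefficients.
p(0) = 0
p′(0) = 0
p′′(0) = -4
p′′′(0) = 0
p^(4)(0) = 24

1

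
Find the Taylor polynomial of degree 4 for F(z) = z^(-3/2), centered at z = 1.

315*(z - 1)^4/128 - 35*(z - 1)^3/16 + 15*(z - 1)^2/8 - 3*(z - 1)/2 + 1

Compute the successive derivatives at the expansion point and divide by k!.
F(1) = 1
F′(1) = -3/2
F′′(1) = 15/4
F′′′(1) = -105/8
F^(4)(1) = 945/16
Then c_k = F^(k)(1)/k! gives each Taylor coefficient.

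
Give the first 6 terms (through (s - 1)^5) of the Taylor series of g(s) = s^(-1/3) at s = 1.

-91*(s - 1)^5/729 + 35*(s - 1)^4/243 - 14*(s - 1)^3/81 + 2*(s - 1)^2/9 - (s - 1)/3 + 1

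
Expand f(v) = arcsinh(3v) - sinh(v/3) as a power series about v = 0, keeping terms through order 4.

Combine the two series term by term.
[v^0] = 0;  [v^1] = 8/3;  [v^2] = 0;  [v^3] = -365/81;  [v^4] = 0.

-365*v^3/81 + 8*v/3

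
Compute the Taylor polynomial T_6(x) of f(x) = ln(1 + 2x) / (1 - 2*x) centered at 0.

Use 1/(1 - r) = Σ r^k on the denominator, then take the Cauchy product.
[x^0] = 0;  [x^1] = 2;  [x^2] = 2;  [x^3] = 20/3;  [x^4] = 28/3;  [x^5] = 376/15;  [x^6] = 592/15.

592*x^6/15 + 376*x^5/15 + 28*x^4/3 + 20*x^3/3 + 2*x^2 + 2*x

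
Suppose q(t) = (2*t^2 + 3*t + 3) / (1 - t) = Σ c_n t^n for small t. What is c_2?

Multiply each power in the prefactor through the base expansion.
q(0) = 3
q′(0) = 6
q′′(0) = 16
So c_2 = q′′(0)/2! = 8.

8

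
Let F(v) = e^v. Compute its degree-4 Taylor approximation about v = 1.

e*(v - 1)^4/24 + e*(v - 1)^3/6 + e*(v - 1)^2/2 + e*(v - 1) + e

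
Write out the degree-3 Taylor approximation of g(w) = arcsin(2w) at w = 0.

g(0) = 0
g′(0) = 2
g′′(0) = 0
g′′′(0) = 8
Then c_k = g^(k)(0)/k! gives each Taylor coefficient.

4*w^3/3 + 2*w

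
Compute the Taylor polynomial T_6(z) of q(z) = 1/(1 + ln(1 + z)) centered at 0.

3289*z^6/360 - 347*z^5/60 + 11*z^4/3 - 7*z^3/3 + 3*z^2/2 - z + 1

Let u equal the inner series; expand the outer function in u and truncate.
[z^0] = 1;  [z^1] = -1;  [z^2] = 3/2;  [z^3] = -7/3;  [z^4] = 11/3;  [z^5] = -347/60;  [z^6] = 3289/360.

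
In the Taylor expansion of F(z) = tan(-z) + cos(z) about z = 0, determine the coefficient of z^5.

Combine the two series term by term.
[z^0] = 1;  [z^1] = -1;  [z^2] = -1/2;  [z^3] = -1/3;  [z^4] = 1/24;  [z^5] = -2/15.
So c_5 = F^(5)(0)/5! = -2/15.

-2/15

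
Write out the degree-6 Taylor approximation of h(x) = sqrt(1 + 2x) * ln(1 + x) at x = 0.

Multiply the two series term by term and collect like powers.
[x^0] = 0;  [x^1] = 1;  [x^2] = 1/2;  [x^3] = -2/3;  [x^4] = 5/6;  [x^5] = -131/120;  [x^6] = 121/80.

121*x^6/80 - 131*x^5/120 + 5*x^4/6 - 2*x^3/3 + x^2/2 + x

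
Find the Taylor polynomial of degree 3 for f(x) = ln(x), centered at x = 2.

f(2) = ln(2)
f′(2) = 1/2
f′′(2) = -1/4
f′′′(2) = 1/4
Then c_k = f^(k)(2)/k! gives each Taylor coefficient.

(x - 2)^3/24 - (x - 2)^2/8 + (x - 2)/2 + ln(2)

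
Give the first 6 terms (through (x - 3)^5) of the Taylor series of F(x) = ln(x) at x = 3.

Apply the Taylor formula c_k = f^(k)(a)/k!.
F(3) = ln(3)
F′(3) = 1/3
F′′(3) = -1/9
F′′′(3) = 2/27
F^(4)(3) = -2/27
F^(5)(3) = 8/81

(x - 3)^5/1215 - (x - 3)^4/324 + (x - 3)^3/81 - (x - 3)^2/18 + (x - 3)/3 + ln(3)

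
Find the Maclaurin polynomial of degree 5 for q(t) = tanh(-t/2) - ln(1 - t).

47*t^5/240 + t^4/4 + 3*t^3/8 + t^2/2 + t/2

Expand each term separately and add.
q(0) = 0
q′(0) = 1/2
q′′(0) = 1
q′′′(0) = 9/4
q^(4)(0) = 6
q^(5)(0) = 47/2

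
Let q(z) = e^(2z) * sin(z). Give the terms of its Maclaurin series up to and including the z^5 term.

41*z^5/120 + z^4 + 11*z^3/6 + 2*z^2 + z

Expand each factor separately, then convolve coefficients.
q(0) = 0
q′(0) = 1
q′′(0) = 4
q′′′(0) = 11
q^(4)(0) = 24
q^(5)(0) = 41
The Taylor polynomial is Σ q^(k)(0)/k! · z^k.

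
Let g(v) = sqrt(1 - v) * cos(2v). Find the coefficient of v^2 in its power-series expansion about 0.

-17/8

Write out both Maclaurin series and multiply, keeping only the needed powers.
g(0) = 1
g′(0) = -1/2
g′′(0) = -17/4
So c_2 = g′′(0)/2! = -17/8.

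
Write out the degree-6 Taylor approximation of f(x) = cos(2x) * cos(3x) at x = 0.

Write out both Maclaurin series and multiply, keeping only the needed powers.
f(0) = 1
f′(0) = 0
f′′(0) = -13
f′′′(0) = 0
f^(4)(0) = 313
f^(5)(0) = 0
f^(6)(0) = -7813

-7813*x^6/720 + 313*x^4/24 - 13*x^2/2 + 1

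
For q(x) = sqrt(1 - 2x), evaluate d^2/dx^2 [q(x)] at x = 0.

-1

The coefficient of x^2 in the expansion is -1/2, so q′′(0) = 2! * (-1/2) = -1.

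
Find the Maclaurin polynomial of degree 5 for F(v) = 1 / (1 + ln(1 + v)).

Write 1/(1+u) = 1 - u + u^2 - u^3 + ... and substitute the series for u.

-347*v^5/60 + 11*v^4/3 - 7*v^3/3 + 3*v^2/2 - v + 1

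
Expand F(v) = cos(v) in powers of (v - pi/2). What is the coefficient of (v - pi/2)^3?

1/6

Apply the Taylor formula c_k = f^(k)(a)/k!.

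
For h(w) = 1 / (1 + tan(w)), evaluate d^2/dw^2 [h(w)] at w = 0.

Use the geometric series for the reciprocal, then substitute.
From the series, [w^2] h = 1; multiply by 2! = 2 to get 2.

2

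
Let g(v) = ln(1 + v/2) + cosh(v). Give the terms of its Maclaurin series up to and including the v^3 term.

Expand each term separately and add.
g(0) = 1
g′(0) = 1/2
g′′(0) = 3/4
g′′′(0) = 1/4

v^3/24 + 3*v^2/8 + v/2 + 1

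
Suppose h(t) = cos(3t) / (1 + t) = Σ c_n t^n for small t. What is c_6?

Write out both Maclaurin series and multiply, keeping only the needed powers.
h(0) = 1
h′(0) = -1
h′′(0) = -7
h′′′(0) = 21
h^(4)(0) = -3
h^(5)(0) = 15
h^(6)(0) = -819
Then c_k = h^(k)(0)/k! gives each Taylor coefficient.

-91/80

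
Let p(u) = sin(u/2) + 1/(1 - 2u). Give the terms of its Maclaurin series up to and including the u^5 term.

122881*u^5/3840 + 16*u^4 + 383*u^3/48 + 4*u^2 + 5*u/2 + 1

Combine the two series term by term.
p(0) = 1
p′(0) = 5/2
p′′(0) = 8
p′′′(0) = 383/8
p^(4)(0) = 384
p^(5)(0) = 122881/32
The Taylor polynomial is Σ p^(k)(0)/k! · u^k.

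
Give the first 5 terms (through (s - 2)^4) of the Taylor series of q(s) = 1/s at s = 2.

(s - 2)^4/32 - (s - 2)^3/16 + (s - 2)^2/8 - (s - 2)/4 + 1/2

Apply the Taylor formula c_k = f^(k)(a)/k!.
q(2) = 1/2
q′(2) = -1/4
q′′(2) = 1/4
q′′′(2) = -3/8
q^(4)(2) = 3/4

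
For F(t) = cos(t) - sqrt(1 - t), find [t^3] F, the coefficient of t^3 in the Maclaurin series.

1/16

Expand each term separately and add.
[t^0] = 0;  [t^1] = 1/2;  [t^2] = -3/8;  [t^3] = 1/16.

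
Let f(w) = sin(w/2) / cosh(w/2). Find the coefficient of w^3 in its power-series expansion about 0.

-1/12

Write the quotient as an unknown series and match coefficients against numerator = denominator · series.
[w^0] = 0;  [w^1] = 1/2;  [w^2] = 0;  [w^3] = -1/12.
So c_3 = f′′′(0)/3! = -1/12.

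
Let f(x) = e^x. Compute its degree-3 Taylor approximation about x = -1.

(x + 1)^3*e^(-1)/6 + (x + 1)^2*e^(-1)/2 + (x + 1)*e^(-1) + e^(-1)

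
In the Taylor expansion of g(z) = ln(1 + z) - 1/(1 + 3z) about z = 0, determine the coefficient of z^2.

Combine the two series term by term.

-19/2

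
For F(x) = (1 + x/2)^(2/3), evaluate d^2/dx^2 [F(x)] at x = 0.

From the series, [x^2] F = -1/36; multiply by 2! = 2 to get -1/18.

-1/18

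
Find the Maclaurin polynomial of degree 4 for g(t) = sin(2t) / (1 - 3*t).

50*t^4 + 50*t^3/3 + 6*t^2 + 2*t

Multiply the numerator's expansion by the denominator's geometric series.
g(0) = 0
g′(0) = 2
g′′(0) = 12
g′′′(0) = 100
g^(4)(0) = 1200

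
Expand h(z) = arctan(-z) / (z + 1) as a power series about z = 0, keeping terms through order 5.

-13*z^5/15 + 2*z^4/3 - 2*z^3/3 + z^2 - z

Expand 1/(denominator) as a geometric series and multiply by the numerator's series.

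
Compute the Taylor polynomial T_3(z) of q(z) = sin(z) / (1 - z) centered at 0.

Multiply the two series term by term and collect like powers.
q(0) = 0
q′(0) = 1
q′′(0) = 2
q′′′(0) = 5

5*z^3/6 + z^2 + z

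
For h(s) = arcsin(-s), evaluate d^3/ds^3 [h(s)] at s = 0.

-1

From the series, [s^3] h = -1/6; multiply by 3! = 6 to get -1.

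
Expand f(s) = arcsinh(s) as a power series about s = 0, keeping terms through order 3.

-s^3/6 + s

f(0) = 0
f′(0) = 1
f′′(0) = 0
f′′′(0) = -1
Then c_k = f^(k)(0)/k! gives each Taylor coefficient.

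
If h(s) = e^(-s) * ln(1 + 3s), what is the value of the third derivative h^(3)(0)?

Expand each factor separately, then convolve coefficients.
The coefficient of s^3 in the expansion is 15, so h′′′(0) = 3! * (15) = 90.

90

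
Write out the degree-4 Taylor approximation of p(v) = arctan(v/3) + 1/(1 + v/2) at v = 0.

Expand each term separately and add.
p(0) = 1
p′(0) = -1/6
p′′(0) = 1/2
p′′′(0) = -89/108
p^(4)(0) = 3/2
Dividing each by k! gives the coefficients c_0, ..., c_4.

v^4/16 - 89*v^3/648 + v^2/4 - v/6 + 1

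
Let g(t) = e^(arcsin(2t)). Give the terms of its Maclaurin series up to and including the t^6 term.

68*t^6/9 + 16*t^5/3 + 10*t^4/3 + 8*t^3/3 + 2*t^2 + 2*t + 1

Let u equal the inner series; expand the outer function in u and truncate.
[t^0] = 1;  [t^1] = 2;  [t^2] = 2;  [t^3] = 8/3;  [t^4] = 10/3;  [t^5] = 16/3;  [t^6] = 68/9.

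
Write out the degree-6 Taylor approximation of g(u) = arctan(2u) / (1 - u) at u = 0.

Expand 1/(denominator) as a geometric series and multiply by the numerator's series.

86*u^6/15 + 86*u^5/15 - 2*u^4/3 - 2*u^3/3 + 2*u^2 + 2*u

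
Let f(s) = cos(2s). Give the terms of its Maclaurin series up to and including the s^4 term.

2*s^4/3 - 2*s^2 + 1

f(0) = 1
f′(0) = 0
f′′(0) = -4
f′′′(0) = 0
f^(4)(0) = 16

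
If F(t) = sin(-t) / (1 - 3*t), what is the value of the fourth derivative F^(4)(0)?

Multiply the numerator's expansion by the denominator's geometric series.
From the series, [t^4] F = -53/2; multiply by 4! = 24 to get -636.

-636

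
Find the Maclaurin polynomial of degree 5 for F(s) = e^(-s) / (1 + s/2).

-109*s^5/480 + 7*s^4/16 - 19*s^3/24 + 5*s^2/4 - 3*s/2 + 1

Multiply the two series term by term and collect like powers.
[s^0] = 1;  [s^1] = -3/2;  [s^2] = 5/4;  [s^3] = -19/24;  [s^4] = 7/16;  [s^5] = -109/480.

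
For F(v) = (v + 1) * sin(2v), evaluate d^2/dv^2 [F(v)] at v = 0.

4

Multiply each power in the prefactor through the base expansion.
The coefficient of v^2 in the expansion is 2, so F′′(0) = 2! * (2) = 4.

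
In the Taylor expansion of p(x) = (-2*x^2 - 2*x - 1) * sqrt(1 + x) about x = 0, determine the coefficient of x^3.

-13/16

Distribute the polynomial across the series and collect like powers.
So c_3 = p′′′(0)/3! = -13/16.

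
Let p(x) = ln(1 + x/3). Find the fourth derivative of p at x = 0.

Compute the successive derivatives at the expansion point and divide by k!.
From the series, [x^4] p = -1/324; multiply by 4! = 24 to get -2/27.

-2/27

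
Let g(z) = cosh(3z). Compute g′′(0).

Compute the successive derivatives at the expansion point and divide by k!.
From the series, [z^2] g = 9/2; multiply by 2! = 2 to get 9.

9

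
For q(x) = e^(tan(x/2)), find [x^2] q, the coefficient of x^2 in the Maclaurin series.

Plug the Maclaurin series of the inner function into that of the outer and collect terms.
q(0) = 1
q′(0) = 1/2
q′′(0) = 1/4
Then c_k = q^(k)(0)/k! gives each Taylor coefficient.

1/8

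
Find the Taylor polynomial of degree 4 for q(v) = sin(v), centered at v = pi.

(v - pi)^3/6 - (v - pi)

q(pi) = 0
q′(pi) = -1
q′′(pi) = 0
q′′′(pi) = 1
q^(4)(pi) = 0
Dividing each by k! gives the coefficients c_0, ..., c_4.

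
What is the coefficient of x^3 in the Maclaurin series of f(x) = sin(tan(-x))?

-1/6

Plug the Maclaurin series of the inner function into that of the outer and collect terms.
f(0) = 0
f′(0) = -1
f′′(0) = 0
f′′′(0) = -1
Dividing each by k! gives the coefficients c_0, ..., c_3.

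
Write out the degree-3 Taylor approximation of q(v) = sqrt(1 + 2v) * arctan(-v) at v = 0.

Take the Cauchy product of the two expansions.
[v^0] = 0;  [v^1] = -1;  [v^2] = -1;  [v^3] = 5/6.

5*v^3/6 - v^2 - v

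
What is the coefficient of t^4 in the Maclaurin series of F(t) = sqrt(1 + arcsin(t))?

-31/384

Compose series: expand the inner function first, then feed it into the outer expansion.
So c_4 = F^(4)(0)/4! = -31/384.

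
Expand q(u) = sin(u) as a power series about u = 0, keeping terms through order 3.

-u^3/6 + u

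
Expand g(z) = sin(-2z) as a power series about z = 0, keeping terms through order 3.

4*z^3/3 - 2*z

g(0) = 0
g′(0) = -2
g′′(0) = 0
g′′′(0) = 8
The Taylor polynomial is Σ g^(k)(0)/k! · z^k.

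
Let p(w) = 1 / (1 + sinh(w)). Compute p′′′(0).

Write 1/(1+u) = 1 - u + u^2 - u^3 + ... and substitute the series for u.
From the series, [w^3] p = -7/6; multiply by 3! = 6 to get -7.

-7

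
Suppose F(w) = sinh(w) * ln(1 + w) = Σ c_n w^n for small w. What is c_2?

Write out both Maclaurin series and multiply, keeping only the needed powers.
[w^0] = 0;  [w^1] = 0;  [w^2] = 1.

1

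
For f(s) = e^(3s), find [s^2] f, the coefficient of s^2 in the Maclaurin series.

9/2

[s^0] = 1;  [s^1] = 3;  [s^2] = 9/2.
So c_2 = f′′(0)/2! = 9/2.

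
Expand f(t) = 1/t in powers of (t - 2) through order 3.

-(t - 2)^3/16 + (t - 2)^2/8 - (t - 2)/4 + 1/2

Compute the successive derivatives at the expansion point and divide by k!.
[(t - 2)^0] = 1/2;  [(t - 2)^1] = -1/4;  [(t - 2)^2] = 1/8;  [(t - 2)^3] = -1/16.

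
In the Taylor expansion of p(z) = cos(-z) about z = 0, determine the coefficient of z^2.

-1/2

Apply the Taylor formula c_k = f^(k)(a)/k!.
p(0) = 1
p′(0) = 0
p′′(0) = -1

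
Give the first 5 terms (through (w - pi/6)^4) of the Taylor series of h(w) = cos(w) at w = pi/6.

sqrt(3)*(w - pi/6)^4/48 + (w - pi/6)^3/12 - sqrt(3)*(w - pi/6)^2/4 - (w - pi/6)/2 + sqrt(3)/2

h(pi/6) = sqrt(3)/2
h′(pi/6) = -1/2
h′′(pi/6) = -sqrt(3)/2
h′′′(pi/6) = 1/2
h^(4)(pi/6) = sqrt(3)/2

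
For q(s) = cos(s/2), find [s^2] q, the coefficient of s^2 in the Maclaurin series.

[s^0] = 1;  [s^1] = 0;  [s^2] = -1/8.

-1/8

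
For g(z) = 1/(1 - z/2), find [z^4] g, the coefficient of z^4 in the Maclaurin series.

1/16

[z^0] = 1;  [z^1] = 1/2;  [z^2] = 1/4;  [z^3] = 1/8;  [z^4] = 1/16.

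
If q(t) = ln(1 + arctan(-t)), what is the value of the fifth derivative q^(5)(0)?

Let u equal the inner series; expand the outer function in u and truncate.
From the series, [t^5] q = -1/15; multiply by 5! = 120 to get -8.

-8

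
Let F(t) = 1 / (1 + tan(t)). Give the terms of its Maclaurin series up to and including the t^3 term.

Write 1/(1+u) = 1 - u + u^2 - u^3 + ... and substitute the series for u.

-4*t^3/3 + t^2 - t + 1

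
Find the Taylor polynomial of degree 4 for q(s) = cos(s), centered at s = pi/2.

(s - pi/2)^3/6 - (s - pi/2)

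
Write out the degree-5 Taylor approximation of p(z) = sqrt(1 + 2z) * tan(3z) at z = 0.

Write out both Maclaurin series and multiply, keeping only the needed powers.
p(0) = 0
p′(0) = 3
p′′(0) = 6
p′′′(0) = 45
p^(4)(0) = 252
p^(5)(0) = 3123
The Taylor polynomial is Σ p^(k)(0)/k! · z^k.

1041*z^5/40 + 21*z^4/2 + 15*z^3/2 + 3*z^2 + 3*z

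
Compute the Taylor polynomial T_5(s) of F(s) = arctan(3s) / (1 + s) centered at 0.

213*s^5/5 + 6*s^4 - 6*s^3 - 3*s^2 + 3*s

Take the Cauchy product of the two expansions.
F(0) = 0
F′(0) = 3
F′′(0) = -6
F′′′(0) = -36
F^(4)(0) = 144
F^(5)(0) = 5112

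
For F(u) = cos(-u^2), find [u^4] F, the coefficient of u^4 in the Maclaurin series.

-1/2

[u^0] = 1;  [u^1] = 0;  [u^2] = 0;  [u^3] = 0;  [u^4] = -1/2.
So c_4 = F^(4)(0)/4! = -1/2.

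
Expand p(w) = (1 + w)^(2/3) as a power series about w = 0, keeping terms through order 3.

Use the known series and substitute for the argument.
p(0) = 1
p′(0) = 2/3
p′′(0) = -2/9
p′′′(0) = 8/27
Then c_k = p^(k)(0)/k! gives each Taylor coefficient.

4*w^3/81 - w^2/9 + 2*w/3 + 1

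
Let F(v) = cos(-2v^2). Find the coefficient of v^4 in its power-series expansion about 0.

-2

F(0) = 1
F′(0) = 0
F′′(0) = 0
F′′′(0) = 0
F^(4)(0) = -48
So c_4 = F^(4)(0)/4! = -2.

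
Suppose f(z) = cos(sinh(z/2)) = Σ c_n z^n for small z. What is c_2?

Compose series: expand the inner function first, then feed it into the outer expansion.
f(0) = 1
f′(0) = 0
f′′(0) = -1/4

-1/8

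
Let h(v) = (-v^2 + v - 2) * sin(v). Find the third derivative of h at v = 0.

-4

Shift and add copies of the series according to the polynomial's terms.
The coefficient of v^3 in the expansion is -2/3, so h′′′(0) = 3! * (-2/3) = -4.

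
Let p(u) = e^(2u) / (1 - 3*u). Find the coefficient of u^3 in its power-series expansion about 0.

Multiply the numerator's expansion by the denominator's geometric series.
p(0) = 1
p′(0) = 5
p′′(0) = 34
p′′′(0) = 314
Then c_k = p^(k)(0)/k! gives each Taylor coefficient.

157/3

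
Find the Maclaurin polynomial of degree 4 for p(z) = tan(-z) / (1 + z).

4*z^4/3 - 4*z^3/3 + z^2 - z

Multiply the two series term by term and collect like powers.
[z^0] = 0;  [z^1] = -1;  [z^2] = 1;  [z^3] = -4/3;  [z^4] = 4/3.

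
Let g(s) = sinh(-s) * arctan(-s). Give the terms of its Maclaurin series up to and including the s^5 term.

Multiply the two series term by term and collect like powers.
g(0) = 0
g′(0) = 0
g′′(0) = 2
g′′′(0) = 0
g^(4)(0) = -4
g^(5)(0) = 0

-s^4/6 + s^2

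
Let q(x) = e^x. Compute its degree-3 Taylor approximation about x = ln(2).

(x - ln(2))^3/3 + (x - ln(2))^2 + 2*(x - ln(2)) + 2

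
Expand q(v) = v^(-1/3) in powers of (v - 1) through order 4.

[(v - 1)^0] = 1;  [(v - 1)^1] = -1/3;  [(v - 1)^2] = 2/9;  [(v - 1)^3] = -14/81;  [(v - 1)^4] = 35/243.

35*(v - 1)^4/243 - 14*(v - 1)^3/81 + 2*(v - 1)^2/9 - (v - 1)/3 + 1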